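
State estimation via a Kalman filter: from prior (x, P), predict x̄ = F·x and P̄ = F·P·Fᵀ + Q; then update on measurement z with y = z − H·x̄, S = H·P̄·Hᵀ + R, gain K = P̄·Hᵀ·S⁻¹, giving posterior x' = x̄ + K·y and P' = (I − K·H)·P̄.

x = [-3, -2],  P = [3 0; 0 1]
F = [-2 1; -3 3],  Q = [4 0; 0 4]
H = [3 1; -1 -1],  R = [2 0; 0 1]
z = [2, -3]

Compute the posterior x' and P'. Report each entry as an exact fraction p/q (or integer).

x' = [358/1475, 3076/1475]
P' = [751/1475 -1153/1475; -1153/1475 2709/1475]

x̄ = F·x = [4, 3]
P̄ = F·P·Fᵀ + Q = [17 21; 21 40]
y = z − H·x̄ = [-13, 4]
S = H·P̄·Hᵀ + R = [321 -175; -175 100]
K = P̄·Hᵀ·S⁻¹ = [22/59 402/1475; -15/59 -1556/1475]
x' = x̄ + K·y = [358/1475, 3076/1475]
P' = (I − K·H)·P̄ = [751/1475 -1153/1475; -1153/1475 2709/1475]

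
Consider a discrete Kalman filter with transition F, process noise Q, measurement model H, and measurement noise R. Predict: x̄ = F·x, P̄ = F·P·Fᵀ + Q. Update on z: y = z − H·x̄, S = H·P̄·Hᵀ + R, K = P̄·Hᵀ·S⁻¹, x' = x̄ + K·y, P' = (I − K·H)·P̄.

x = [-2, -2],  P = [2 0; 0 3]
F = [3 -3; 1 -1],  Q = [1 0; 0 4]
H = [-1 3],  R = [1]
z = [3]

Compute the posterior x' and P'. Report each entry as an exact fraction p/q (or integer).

x' = [-3/38, 18/19]
P' = [1747/38 291/19; 291/19 99/19]

x̄ = F·x = [0, 0]
P̄ = F·P·Fᵀ + Q = [46 15; 15 9]
y = z − H·x̄ = [3]
S = H·P̄·Hᵀ + R = [38]
K = P̄·Hᵀ·S⁻¹ = [-1/38; 6/19]
x' = x̄ + K·y = [-3/38, 18/19]
P' = (I − K·H)·P̄ = [1747/38 291/19; 291/19 99/19]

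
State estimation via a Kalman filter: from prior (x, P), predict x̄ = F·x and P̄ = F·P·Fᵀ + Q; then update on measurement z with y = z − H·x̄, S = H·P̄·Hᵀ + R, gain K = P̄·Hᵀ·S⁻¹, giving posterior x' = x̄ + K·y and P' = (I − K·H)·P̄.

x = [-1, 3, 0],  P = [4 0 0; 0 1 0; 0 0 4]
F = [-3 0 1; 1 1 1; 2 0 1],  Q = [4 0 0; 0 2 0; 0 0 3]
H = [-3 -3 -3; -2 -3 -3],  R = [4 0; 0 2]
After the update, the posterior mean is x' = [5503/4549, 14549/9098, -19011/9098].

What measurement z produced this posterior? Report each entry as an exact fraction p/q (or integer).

z = [-2, -1]

x̄ = F·x = [3, 2, -2]
P̄ = F·P·Fᵀ + Q = [44 -8 -20; -8 11 12; -20 12 23]
S = H·P̄·Hᵀ + R = [418 366; 366 364]
K = P̄·Hᵀ·S⁻¹ = [-4002/4549 3974/4549; 1509/9098 -1421/4549; 3705/9098 -2675/4549]
x' − x̄ = [-8144/4549, -3647/9098, -815/9098] = K·y
y = (KᵀK)⁻¹·Kᵀ·(x' − x̄) = [7, 5]
z = y + H·x̄ = [7, 5] + [-9, -6] = [-2, -1]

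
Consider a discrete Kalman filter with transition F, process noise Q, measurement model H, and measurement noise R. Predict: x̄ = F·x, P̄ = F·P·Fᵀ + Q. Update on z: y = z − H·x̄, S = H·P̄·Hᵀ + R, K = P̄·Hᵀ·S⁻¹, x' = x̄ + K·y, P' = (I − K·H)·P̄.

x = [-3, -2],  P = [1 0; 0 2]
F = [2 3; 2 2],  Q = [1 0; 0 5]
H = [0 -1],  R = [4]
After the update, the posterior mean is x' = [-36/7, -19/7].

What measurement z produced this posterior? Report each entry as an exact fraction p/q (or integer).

z = [1]

x̄ = F·x = [-12, -10]
P̄ = F·P·Fᵀ + Q = [23 16; 16 17]
S = H·P̄·Hᵀ + R = [21]
K = P̄·Hᵀ·S⁻¹ = [-16/21; -17/21]
x' − x̄ = [48/7, 51/7] = K·y
y = (KᵀK)⁻¹·Kᵀ·(x' − x̄) = [-9]
z = y + H·x̄ = [-9] + [10] = [1]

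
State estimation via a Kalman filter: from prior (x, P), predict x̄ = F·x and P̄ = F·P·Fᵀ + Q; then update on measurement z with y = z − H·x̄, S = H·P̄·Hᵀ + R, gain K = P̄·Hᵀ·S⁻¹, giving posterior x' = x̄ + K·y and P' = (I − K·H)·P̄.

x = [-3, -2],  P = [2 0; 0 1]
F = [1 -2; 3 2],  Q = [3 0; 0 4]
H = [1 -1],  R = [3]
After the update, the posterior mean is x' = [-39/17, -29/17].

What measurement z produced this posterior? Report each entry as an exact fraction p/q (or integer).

x̄ = F·x = [1, -13]
P̄ = F·P·Fᵀ + Q = [9 2; 2 26]
S = H·P̄·Hᵀ + R = [34]
K = P̄·Hᵀ·S⁻¹ = [7/34; -12/17]
x' − x̄ = [-56/17, 192/17] = K·y
y = (KᵀK)⁻¹·Kᵀ·(x' − x̄) = [-16]
z = y + H·x̄ = [-16] + [14] = [-2]

z = [-2]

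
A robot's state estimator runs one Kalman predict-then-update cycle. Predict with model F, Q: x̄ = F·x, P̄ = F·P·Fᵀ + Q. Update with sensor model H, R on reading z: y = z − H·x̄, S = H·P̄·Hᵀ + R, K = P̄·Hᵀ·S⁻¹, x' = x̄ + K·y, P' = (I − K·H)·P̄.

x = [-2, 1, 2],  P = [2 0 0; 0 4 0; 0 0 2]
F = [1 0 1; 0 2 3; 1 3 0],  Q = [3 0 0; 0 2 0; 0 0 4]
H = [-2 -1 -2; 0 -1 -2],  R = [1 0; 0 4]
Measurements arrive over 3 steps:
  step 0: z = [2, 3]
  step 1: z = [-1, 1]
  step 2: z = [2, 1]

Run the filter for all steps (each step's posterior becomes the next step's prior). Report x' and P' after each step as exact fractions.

step 0: x̄ = F·x = [0, 8, 1]
step 0: P̄ = F·P·Fᵀ + Q = [7 6 2; 6 36 24; 2 24 42]
step 0: y = z − H·x̄ = [12, 13]
step 0: S = H·P̄·Hᵀ + R = [369 320; 320 304]
step 0: K = P̄·Hᵀ·S⁻¹ = [-256/611 1995/4888; -144/611 -69/2444; 32/611 -1003/2444]
step 0: x' = x̄ + K·y = [1359/4888, 11743/2444, -9059/2444]
step 0: P' = (I − K·H)·P̄ = [2507/2444 75/1222 -1035/1222; 75/1222 6723/611 -3327/611; -1035/1222 -3327/611 2165/611]
step 1: x̄ = F·x = [-16759/4888, -3691/2444, 71817/4888]
step 1: P̄ = F·P·Fᵀ + Q = [14359/2444 -3273/1222 -39037/2444; -3273/1222 7675/611 17835/1222; -39037/2444 17835/1222 255211/2444]
step 1: y = z − H·x̄ = [48923/2444, 35285/1222]
step 1: S = H·P̄·Hᵀ + R = [228906/611 256246/611; 256246/611 301000/611]
step 1: K = P̄·Hᵀ·S⁻¹ = [-993665/2650322 2064387/5300644; -64035/1325161 -115589/2650322; -192211/2650322 -2076921/5300644]
step 1: x' = x̄ + K·y = [3306791/10601288, -19807711/5300644, 20427809/10601288]
step 1: P' = (I − K·H)·P̄ = [5122439/5300644 -167143/2650322 -3961631/5300644; -167143/2650322 11902335/1325161 -11671157/2650322; -3961631/5300644 -11671157/2650322 15824999/5300644]
step 2: x̄ = F·x = [2966825/1325161, -17947417/10601288, -115539475/10601288]
step 2: P̄ = F·P·Fᵀ + Q = [7231527/1325161 -2940774/1325161 -17467248/1325161; -2940774/1325161 63355871/5300644 63021749/5300644; -17467248/1325161 63021749/5300644 452803359/5300644]
step 2: y = z − H·x̄ = [-180354591/10601288, -238425079/10601288]
step 2: S = H·P̄·Hᵀ + R = [1641657059/5300644 1823654143/5300644; 1823654143/5300644 2147858879/5300644]
step 2: K = P̄·Hᵀ·S⁻¹ = [-4725276662/12598045141 4900642174/12598045141; -683767988/12598045141 -530344655/12598045141; -2621656304/37794135423 -14818236611/37794135423]
step 2: x' = x̄ + K·y = [-1622547708/12598045141, 2232350687/12598045141, -34038088559/37794135423]
step 2: P' = (I − K·H)·P̄ = [12163922679/12598045141 -718805316/12598045141 -9441881690/12598045141; -718805316/12598045141 110230834460/12598045141 -54054727920/12598045141; -9441881690/12598045141 -54054727920/12598045141 110718565102/37794135423]

step 0: x' = [1359/4888, 11743/2444, -9059/2444], P' = [2507/2444 75/1222 -1035/1222; 75/1222 6723/611 -3327/611; -1035/1222 -3327/611 2165/611]
step 1: x' = [3306791/10601288, -19807711/5300644, 20427809/10601288], P' = [5122439/5300644 -167143/2650322 -3961631/5300644; -167143/2650322 11902335/1325161 -11671157/2650322; -3961631/5300644 -11671157/2650322 15824999/5300644]
step 2: x' = [-1622547708/12598045141, 2232350687/12598045141, -34038088559/37794135423], P' = [12163922679/12598045141 -718805316/12598045141 -9441881690/12598045141; -718805316/12598045141 110230834460/12598045141 -54054727920/12598045141; -9441881690/12598045141 -54054727920/12598045141 110718565102/37794135423]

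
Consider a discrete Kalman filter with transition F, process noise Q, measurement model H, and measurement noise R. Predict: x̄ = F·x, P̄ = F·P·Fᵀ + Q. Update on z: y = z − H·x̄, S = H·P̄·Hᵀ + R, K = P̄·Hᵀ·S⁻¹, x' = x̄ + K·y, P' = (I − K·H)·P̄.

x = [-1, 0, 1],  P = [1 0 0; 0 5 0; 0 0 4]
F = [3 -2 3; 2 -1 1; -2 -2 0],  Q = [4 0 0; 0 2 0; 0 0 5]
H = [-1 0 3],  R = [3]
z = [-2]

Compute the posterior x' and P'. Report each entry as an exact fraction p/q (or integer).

x̄ = F·x = [0, -1, 2]
P̄ = F·P·Fᵀ + Q = [69 28 14; 28 15 6; 14 6 29]
y = z − H·x̄ = [-8]
S = H·P̄·Hᵀ + R = [249]
K = P̄·Hᵀ·S⁻¹ = [-9/83; -10/249; 73/249]
x' = x̄ + K·y = [72/83, -169/249, -86/249]
P' = (I − K·H)·P̄ = [5484/83 2234/83 1819/83; 2234/83 3635/249 2224/249; 1819/83 2224/249 1892/249]

x' = [72/83, -169/249, -86/249]
P' = [5484/83 2234/83 1819/83; 2234/83 3635/249 2224/249; 1819/83 2224/249 1892/249]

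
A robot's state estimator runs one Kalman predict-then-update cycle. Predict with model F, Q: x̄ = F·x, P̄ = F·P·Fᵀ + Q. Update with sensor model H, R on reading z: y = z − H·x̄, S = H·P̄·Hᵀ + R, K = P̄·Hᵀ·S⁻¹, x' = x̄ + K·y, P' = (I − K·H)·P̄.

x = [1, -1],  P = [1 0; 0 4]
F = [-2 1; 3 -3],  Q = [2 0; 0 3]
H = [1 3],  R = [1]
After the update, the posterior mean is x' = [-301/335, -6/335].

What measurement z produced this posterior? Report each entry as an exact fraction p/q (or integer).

z = [-1]

x̄ = F·x = [-3, 6]
P̄ = F·P·Fᵀ + Q = [10 -18; -18 48]
S = H·P̄·Hᵀ + R = [335]
K = P̄·Hᵀ·S⁻¹ = [-44/335; 126/335]
x' − x̄ = [704/335, -2016/335] = K·y
y = (KᵀK)⁻¹·Kᵀ·(x' − x̄) = [-16]
z = y + H·x̄ = [-16] + [15] = [-1]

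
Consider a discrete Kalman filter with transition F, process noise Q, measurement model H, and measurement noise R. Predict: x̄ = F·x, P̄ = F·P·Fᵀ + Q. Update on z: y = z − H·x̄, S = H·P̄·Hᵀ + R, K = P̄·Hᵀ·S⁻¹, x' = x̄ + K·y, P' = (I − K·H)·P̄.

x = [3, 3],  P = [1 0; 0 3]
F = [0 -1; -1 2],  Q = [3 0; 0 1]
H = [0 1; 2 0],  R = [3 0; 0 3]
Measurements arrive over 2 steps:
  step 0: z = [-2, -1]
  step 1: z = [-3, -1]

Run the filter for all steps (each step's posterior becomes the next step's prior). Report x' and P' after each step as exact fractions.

step 0: x̄ = F·x = [-3, 3]
step 0: P̄ = F·P·Fᵀ + Q = [6 -6; -6 14]
step 0: y = z − H·x̄ = [-5, 5]
step 0: S = H·P̄·Hᵀ + R = [17 -12; -12 27]
step 0: K = P̄·Hᵀ·S⁻¹ = [-2/35 44/105; 26/35 -4/35]
step 0: x' = x̄ + K·y = [-13/21, -9/7]
step 0: P' = (I − K·H)·P̄ = [22/35 -6/35; -6/35 78/35]
step 1: x̄ = F·x = [9/7, -41/21]
step 1: P̄ = F·P·Fᵀ + Q = [183/35 -162/35; -162/35 393/35]
step 1: y = z − H·x̄ = [-22/21, -25/7]
step 1: S = H·P̄·Hᵀ + R = [498/35 -324/35; -324/35 837/35]
step 1: K = P̄·Hᵀ·S⁻¹ = [-3/55 206/495; 79/110 -6/55]
step 1: x' = x̄ + K·y = [-71/495, -382/165]
step 1: P' = (I − K·H)·P̄ = [103/165 -9/55; -9/55 237/110]

step 0: x' = [-13/21, -9/7], P' = [22/35 -6/35; -6/35 78/35]
step 1: x' = [-71/495, -382/165], P' = [103/165 -9/55; -9/55 237/110]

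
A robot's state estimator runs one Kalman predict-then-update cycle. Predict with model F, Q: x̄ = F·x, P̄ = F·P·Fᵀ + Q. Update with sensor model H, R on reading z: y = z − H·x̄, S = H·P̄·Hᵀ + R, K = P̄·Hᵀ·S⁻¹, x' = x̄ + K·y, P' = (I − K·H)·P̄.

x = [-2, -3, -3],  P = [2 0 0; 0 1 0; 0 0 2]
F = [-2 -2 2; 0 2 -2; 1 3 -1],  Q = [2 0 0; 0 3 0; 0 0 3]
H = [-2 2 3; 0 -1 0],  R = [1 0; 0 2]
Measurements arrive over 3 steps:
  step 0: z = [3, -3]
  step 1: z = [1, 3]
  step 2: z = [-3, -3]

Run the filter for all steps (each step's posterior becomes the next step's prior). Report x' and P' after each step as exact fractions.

step 0: x̄ = F·x = [4, 0, -8]
step 0: P̄ = F·P·Fᵀ + Q = [22 -12 -14; -12 15 10; -14 10 16]
step 0: y = z − H·x̄ = [35, -3]
step 0: S = H·P̄·Hᵀ + R = [677 -84; -84 17]
step 0: K = P̄·Hᵀ·S⁻¹ = [-862/4453 -1116/4453; 168/4453 -3099/4453; 792/4453 1294/4453]
step 0: x' = x̄ + K·y = [-9010/4453, 15177/4453, -11786/4453]
step 0: P' = (I − K·H)·P̄ = [16538/4453 2232/4453 9250/4453; 2232/4453 6198/4453 -2588/4453; 9250/4453 -2588/4453 8156/4453]
step 1: x̄ = F·x = [-35906/4453, 53926/4453, 48307/4453]
step 1: P̄ = F·P·Fᵀ + Q = [97034/4453 -50048/4453 -88136/4453; -50048/4453 91479/4453 60168/4453; -88136/4453 60168/4453 104255/4453]
step 1: y = z − H·x̄ = [-320132/4453, 67285/4453]
step 1: S = H·P̄·Hᵀ + R = [3876832/4453 -463558/4453; -463558/4453 100385/4453]
step 1: K = P̄·Hᵀ·S⁻¹ = [-1845503/9784963 -3643770/9784963; 231779/9784963 -7846547/9784963; 7473737/39139852 5526443/19569926]
step 1: x' = x̄ + K·y = [-1281244/9784963, -16728245/9784963, 27154715/19569926]
step 1: P' = (I − K·H)·P̄ = [22679362/9784963 7287540/9784963 9646047/9784963; 7287540/9784963 15693094/9784963 -5526443/9784963; 9646047/9784963 -5526443/9784963 42951219/39139852]
step 2: x̄ = F·x = [63173693/9784963, -60611205/9784963, -130086673/19569926]
step 2: P̄ = F·P·Fᵀ + Q = [241354457/9784963 -140501111/9784963 -449841147/19569926; -140501111/9784963 179290028/9784963 310257407/19569926; -449841147/19569926 310257407/19569926 1046406823/39139852]
step 2: y = z − H·x̄ = [826689833/19569926, -89966094/9784963]
step 2: S = H·P̄·Hᵀ + R = [38925513867/39139852 -2209936777/19569926; -2209936777/19569926 198859954/9784963]
step 2: K = P̄·Hᵀ·S⁻¹ = [-53471989570/291968946503 -90832248628/291968946503; 8839747108/291968946503 -214117918769/291968946503; 55516677777/291968946503 80717155576/291968946503]
step 2: x' = x̄ + K·y = [461340952062/291968946503, 533535759631/291968946503, -337753459141/291968946503]
step 2: P' = (I − K·H)·P̄ = [645074775598/291968946503 181664497256/291968946503 291116189038/291968946503; 181664497256/291968946503 428235837538/291968946503 -161434311152/291968946503; 291116189038/291968946503 -161434311152/291968946503 320205892719/291968946503]

step 0: x' = [-9010/4453, 15177/4453, -11786/4453], P' = [16538/4453 2232/4453 9250/4453; 2232/4453 6198/4453 -2588/4453; 9250/4453 -2588/4453 8156/4453]
step 1: x' = [-1281244/9784963, -16728245/9784963, 27154715/19569926], P' = [22679362/9784963 7287540/9784963 9646047/9784963; 7287540/9784963 15693094/9784963 -5526443/9784963; 9646047/9784963 -5526443/9784963 42951219/39139852]
step 2: x' = [461340952062/291968946503, 533535759631/291968946503, -337753459141/291968946503], P' = [645074775598/291968946503 181664497256/291968946503 291116189038/291968946503; 181664497256/291968946503 428235837538/291968946503 -161434311152/291968946503; 291116189038/291968946503 -161434311152/291968946503 320205892719/291968946503]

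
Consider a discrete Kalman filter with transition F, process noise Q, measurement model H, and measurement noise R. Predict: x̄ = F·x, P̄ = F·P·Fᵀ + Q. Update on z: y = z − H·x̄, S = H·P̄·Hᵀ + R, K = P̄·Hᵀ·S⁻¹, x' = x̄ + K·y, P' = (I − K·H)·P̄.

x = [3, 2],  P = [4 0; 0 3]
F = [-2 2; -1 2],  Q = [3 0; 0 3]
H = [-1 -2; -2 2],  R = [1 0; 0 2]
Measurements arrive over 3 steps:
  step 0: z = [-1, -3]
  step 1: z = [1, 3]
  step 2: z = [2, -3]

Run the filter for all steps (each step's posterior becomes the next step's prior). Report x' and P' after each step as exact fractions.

step 0: x' = [429/361, -146/1805], P' = [233/722 2/361; 2/361 293/1805]
step 1: x' = [-896577/647678, 73229/647678], P' = [100516/323839 2277/647678; 2277/647678 103227/647678]
step 2: x' = [52859779/114993910, -12337131/11499391], P' = [35675491/114993910 80131/22998782; 80131/22998782 3665243/22998782]

step 0: x̄ = F·x = [-2, 1]
step 0: P̄ = F·P·Fᵀ + Q = [31 20; 20 19]
step 0: y = z − H·x̄ = [-1, -9]
step 0: S = H·P̄·Hᵀ + R = [188 26; 26 42]
step 0: K = P̄·Hᵀ·S⁻¹ = [-241/722 -229/722; -596/1805 283/1805]
step 0: x' = x̄ + K·y = [429/361, -146/1805]
step 0: P' = (I − K·H)·P̄ = [233/722 2/361; 2/361 293/1805]
step 1: x̄ = F·x = [-4582/1805, -2437/1805]
step 1: P̄ = F·P·Fᵀ + Q = [8837/1805 2277/1805; 2277/1805 14259/3610]
step 1: y = z − H·x̄ = [-7651/1805, 225/361]
step 1: S = H·P̄·Hᵀ + R = [48268/1805 -1258/361; -1258/361 9852/361]
step 1: K = P̄·Hᵀ·S⁻¹ = [-102793/323839 -198755/647678; -208731/647678 50475/323839]
step 1: x' = x̄ + K·y = [-896577/647678, 73229/647678]
step 1: P' = (I − K·H)·P̄ = [100516/323839 2277/647678; 2277/647678 103227/647678]
step 2: x̄ = F·x = [969806/323839, 1043035/647678]
step 2: P̄ = F·P·Fᵀ + Q = [1570927/323839 400655/323839; 400655/323839 1273933/323839]
step 2: y = z − H·x̄ = [2660519/323839, -74940/323839]
step 2: S = H·P̄·Hᵀ + R = [8593118/323839 -1152568/323839; -1152568/323839 8821878/323839]
step 2: K = P̄·Hᵀ·S⁻¹ = [-36476801/114993910 -17637418/57496955; -7410617/22998782 1792556/11499391]
step 2: x' = x̄ + K·y = [52859779/114993910, -12337131/11499391]
step 2: P' = (I − K·H)·P̄ = [35675491/114993910 80131/22998782; 80131/22998782 3665243/22998782]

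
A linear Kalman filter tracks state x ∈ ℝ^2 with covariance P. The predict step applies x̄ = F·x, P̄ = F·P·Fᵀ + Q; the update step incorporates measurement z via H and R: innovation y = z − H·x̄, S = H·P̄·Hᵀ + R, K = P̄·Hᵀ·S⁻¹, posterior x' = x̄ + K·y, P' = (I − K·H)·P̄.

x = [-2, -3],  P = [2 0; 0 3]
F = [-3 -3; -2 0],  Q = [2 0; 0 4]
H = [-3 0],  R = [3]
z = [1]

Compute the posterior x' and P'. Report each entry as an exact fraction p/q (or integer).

x̄ = F·x = [15, 4]
P̄ = F·P·Fᵀ + Q = [47 12; 12 12]
y = z − H·x̄ = [46]
S = H·P̄·Hᵀ + R = [426]
K = P̄·Hᵀ·S⁻¹ = [-47/142; -6/71]
x' = x̄ + K·y = [-16/71, 8/71]
P' = (I − K·H)·P̄ = [47/142 6/71; 6/71 636/71]

x' = [-16/71, 8/71]
P' = [47/142 6/71; 6/71 636/71]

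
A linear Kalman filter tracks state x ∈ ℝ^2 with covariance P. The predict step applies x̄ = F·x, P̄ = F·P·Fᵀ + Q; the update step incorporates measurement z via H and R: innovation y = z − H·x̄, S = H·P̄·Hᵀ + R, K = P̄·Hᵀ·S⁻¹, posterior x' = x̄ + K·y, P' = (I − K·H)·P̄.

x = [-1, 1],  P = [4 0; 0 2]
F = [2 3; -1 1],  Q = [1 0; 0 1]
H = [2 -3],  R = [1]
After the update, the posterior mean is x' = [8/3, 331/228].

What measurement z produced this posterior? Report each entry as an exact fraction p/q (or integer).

x̄ = F·x = [1, 2]
P̄ = F·P·Fᵀ + Q = [35 -2; -2 7]
S = H·P̄·Hᵀ + R = [228]
K = P̄·Hᵀ·S⁻¹ = [1/3; -25/228]
x' − x̄ = [5/3, -125/228] = K·y
y = (KᵀK)⁻¹·Kᵀ·(x' − x̄) = [5]
z = y + H·x̄ = [5] + [-4] = [1]

z = [1]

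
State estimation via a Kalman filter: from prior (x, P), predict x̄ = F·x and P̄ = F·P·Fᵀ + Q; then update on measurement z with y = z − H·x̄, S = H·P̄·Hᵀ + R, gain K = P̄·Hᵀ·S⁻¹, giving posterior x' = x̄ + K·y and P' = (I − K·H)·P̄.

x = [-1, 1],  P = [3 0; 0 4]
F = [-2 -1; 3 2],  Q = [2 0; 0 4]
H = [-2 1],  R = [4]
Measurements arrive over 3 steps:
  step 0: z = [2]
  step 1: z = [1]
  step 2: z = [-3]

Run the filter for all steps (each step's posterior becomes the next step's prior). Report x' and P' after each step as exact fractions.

step 0: x̄ = F·x = [1, -1]
step 0: P̄ = F·P·Fᵀ + Q = [18 -26; -26 47]
step 0: y = z − H·x̄ = [5]
step 0: S = H·P̄·Hᵀ + R = [227]
step 0: K = P̄·Hᵀ·S⁻¹ = [-62/227; 99/227]
step 0: x' = x̄ + K·y = [-83/227, 268/227]
step 0: P' = (I − K·H)·P̄ = [242/227 236/227; 236/227 868/227]
step 1: x̄ = F·x = [-102/227, 287/227]
step 1: P̄ = F·P·Fᵀ + Q = [3234/227 -4840/227; -4840/227 9390/227]
step 1: y = z − H·x̄ = [-264/227]
step 1: S = H·P̄·Hᵀ + R = [42594/227]
step 1: K = P̄·Hᵀ·S⁻¹ = [-5654/21297; 9535/21297]
step 1: x' = x̄ + K·y = [-998/7099, 5279/7099]
step 1: P' = (I − K·H)·P̄ = [21758/21297 20900/21297; 20900/21297 79940/21297]
step 2: x̄ = F·x = [-3283/7099, 244/229]
step 2: P̄ = F·P·Fᵀ + Q = [97722/7099 -4696/229; -4696/229 27470/687]
step 2: y = z − H·x̄ = [-35427/7099]
step 2: S = H·P̄·Hᵀ + R = [3856334/21297]
step 2: K = P̄·Hᵀ·S⁻¹ = [-511530/1928167; 862513/1928167]
step 2: x' = x̄ + K·y = [1661051/1928167, -2249837/1928167]
step 2: P' = (I − K·H)·P̄ = [1969626/1928167 1893132/1928167; 1893132/1928167 7236316/1928167]

step 0: x' = [-83/227, 268/227], P' = [242/227 236/227; 236/227 868/227]
step 1: x' = [-998/7099, 5279/7099], P' = [21758/21297 20900/21297; 20900/21297 79940/21297]
step 2: x' = [1661051/1928167, -2249837/1928167], P' = [1969626/1928167 1893132/1928167; 1893132/1928167 7236316/1928167]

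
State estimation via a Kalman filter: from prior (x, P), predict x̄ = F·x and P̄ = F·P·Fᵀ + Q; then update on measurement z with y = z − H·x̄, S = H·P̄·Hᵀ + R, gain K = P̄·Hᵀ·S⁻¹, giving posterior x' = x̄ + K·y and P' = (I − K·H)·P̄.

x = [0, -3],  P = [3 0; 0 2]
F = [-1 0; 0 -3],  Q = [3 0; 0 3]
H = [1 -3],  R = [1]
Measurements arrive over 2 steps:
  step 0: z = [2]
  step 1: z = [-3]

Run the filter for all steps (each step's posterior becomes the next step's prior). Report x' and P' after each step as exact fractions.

step 0: x̄ = F·x = [0, 9]
step 0: P̄ = F·P·Fᵀ + Q = [6 0; 0 21]
step 0: y = z − H·x̄ = [29]
step 0: S = H·P̄·Hᵀ + R = [196]
step 0: K = P̄·Hᵀ·S⁻¹ = [3/98; -9/28]
step 0: x' = x̄ + K·y = [87/98, -9/28]
step 0: P' = (I − K·H)·P̄ = [285/49 27/14; 27/14 3/4]
step 1: x̄ = F·x = [-87/98, 27/28]
step 1: P̄ = F·P·Fᵀ + Q = [432/49 81/14; 81/14 39/4]
step 1: y = z − H·x̄ = [153/196]
step 1: S = H·P̄·Hᵀ + R = [12319/196]
step 1: K = P̄·Hᵀ·S⁻¹ = [-1674/12319; -4599/12319]
step 1: x' = x̄ + K·y = [-12243/12319, 8289/12319]
step 1: P' = (I − K·H)·P̄ = [94311/12319 31995/12319; 31995/12319 12198/12319]

step 0: x' = [87/98, -9/28], P' = [285/49 27/14; 27/14 3/4]
step 1: x' = [-12243/12319, 8289/12319], P' = [94311/12319 31995/12319; 31995/12319 12198/12319]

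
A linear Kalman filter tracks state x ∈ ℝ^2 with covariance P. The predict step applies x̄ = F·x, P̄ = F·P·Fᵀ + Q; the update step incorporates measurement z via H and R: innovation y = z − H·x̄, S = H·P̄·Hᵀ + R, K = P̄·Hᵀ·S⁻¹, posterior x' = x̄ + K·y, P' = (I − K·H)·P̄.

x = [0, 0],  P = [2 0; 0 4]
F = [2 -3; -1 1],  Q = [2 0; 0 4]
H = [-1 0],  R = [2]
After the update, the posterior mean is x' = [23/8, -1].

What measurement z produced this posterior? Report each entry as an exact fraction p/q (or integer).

x̄ = F·x = [0, 0]
P̄ = F·P·Fᵀ + Q = [46 -16; -16 10]
S = H·P̄·Hᵀ + R = [48]
K = P̄·Hᵀ·S⁻¹ = [-23/24; 1/3]
x' − x̄ = [23/8, -1] = K·y
y = (KᵀK)⁻¹·Kᵀ·(x' − x̄) = [-3]
z = y + H·x̄ = [-3] + [0] = [-3]

z = [-3]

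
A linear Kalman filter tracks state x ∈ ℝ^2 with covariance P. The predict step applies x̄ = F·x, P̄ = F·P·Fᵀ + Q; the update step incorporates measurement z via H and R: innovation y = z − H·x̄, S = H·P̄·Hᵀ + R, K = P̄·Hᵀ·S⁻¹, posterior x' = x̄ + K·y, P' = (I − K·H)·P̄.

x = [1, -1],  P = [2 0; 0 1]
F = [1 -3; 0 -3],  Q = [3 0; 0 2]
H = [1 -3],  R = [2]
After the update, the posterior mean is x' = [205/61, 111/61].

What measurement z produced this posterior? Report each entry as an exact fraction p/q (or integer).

x̄ = F·x = [4, 3]
P̄ = F·P·Fᵀ + Q = [14 9; 9 11]
S = H·P̄·Hᵀ + R = [61]
K = P̄·Hᵀ·S⁻¹ = [-13/61; -24/61]
x' − x̄ = [-39/61, -72/61] = K·y
y = (KᵀK)⁻¹·Kᵀ·(x' − x̄) = [3]
z = y + H·x̄ = [3] + [-5] = [-2]

z = [-2]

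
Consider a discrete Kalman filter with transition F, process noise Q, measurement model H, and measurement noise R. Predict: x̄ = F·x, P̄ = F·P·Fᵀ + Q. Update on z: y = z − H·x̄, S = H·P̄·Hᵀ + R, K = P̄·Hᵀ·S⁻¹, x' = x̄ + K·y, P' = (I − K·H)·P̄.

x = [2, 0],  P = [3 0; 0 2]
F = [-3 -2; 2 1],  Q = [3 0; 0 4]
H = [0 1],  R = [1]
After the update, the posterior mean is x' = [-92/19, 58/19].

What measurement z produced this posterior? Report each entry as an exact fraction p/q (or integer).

x̄ = F·x = [-6, 4]
P̄ = F·P·Fᵀ + Q = [38 -22; -22 18]
S = H·P̄·Hᵀ + R = [19]
K = P̄·Hᵀ·S⁻¹ = [-22/19; 18/19]
x' − x̄ = [22/19, -18/19] = K·y
y = (KᵀK)⁻¹·Kᵀ·(x' − x̄) = [-1]
z = y + H·x̄ = [-1] + [4] = [3]

z = [3]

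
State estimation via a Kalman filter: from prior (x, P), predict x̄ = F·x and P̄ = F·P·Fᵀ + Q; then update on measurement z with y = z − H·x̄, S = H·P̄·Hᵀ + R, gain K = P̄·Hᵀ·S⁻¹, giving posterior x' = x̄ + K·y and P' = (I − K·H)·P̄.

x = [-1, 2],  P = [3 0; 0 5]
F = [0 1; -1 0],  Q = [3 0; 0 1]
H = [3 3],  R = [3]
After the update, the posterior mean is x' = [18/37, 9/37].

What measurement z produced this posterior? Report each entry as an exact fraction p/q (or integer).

x̄ = F·x = [2, 1]
P̄ = F·P·Fᵀ + Q = [8 0; 0 4]
S = H·P̄·Hᵀ + R = [111]
K = P̄·Hᵀ·S⁻¹ = [8/37; 4/37]
x' − x̄ = [-56/37, -28/37] = K·y
y = (KᵀK)⁻¹·Kᵀ·(x' − x̄) = [-7]
z = y + H·x̄ = [-7] + [9] = [2]

z = [2]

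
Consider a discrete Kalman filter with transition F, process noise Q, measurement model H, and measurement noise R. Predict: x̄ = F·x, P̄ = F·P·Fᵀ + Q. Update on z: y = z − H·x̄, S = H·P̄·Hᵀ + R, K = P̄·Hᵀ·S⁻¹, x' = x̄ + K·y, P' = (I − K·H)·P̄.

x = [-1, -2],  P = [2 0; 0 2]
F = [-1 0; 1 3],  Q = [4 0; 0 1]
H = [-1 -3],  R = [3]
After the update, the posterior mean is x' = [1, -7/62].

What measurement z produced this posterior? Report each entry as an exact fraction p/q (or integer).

z = [-1]

x̄ = F·x = [1, -7]
P̄ = F·P·Fᵀ + Q = [6 -2; -2 21]
S = H·P̄·Hᵀ + R = [186]
K = P̄·Hᵀ·S⁻¹ = [0; -61/186]
x' − x̄ = [0, 427/62] = K·y
y = (KᵀK)⁻¹·Kᵀ·(x' − x̄) = [-21]
z = y + H·x̄ = [-21] + [20] = [-1]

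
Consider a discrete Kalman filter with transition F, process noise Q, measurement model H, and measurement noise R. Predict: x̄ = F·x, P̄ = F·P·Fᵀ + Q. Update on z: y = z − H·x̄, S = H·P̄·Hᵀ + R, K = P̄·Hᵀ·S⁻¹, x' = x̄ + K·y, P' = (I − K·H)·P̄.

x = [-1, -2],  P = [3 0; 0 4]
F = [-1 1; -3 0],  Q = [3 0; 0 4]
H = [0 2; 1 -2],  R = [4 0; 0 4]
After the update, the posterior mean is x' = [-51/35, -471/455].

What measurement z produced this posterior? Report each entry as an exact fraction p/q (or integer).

z = [-2, 1]

x̄ = F·x = [-1, 3]
P̄ = F·P·Fᵀ + Q = [10 9; 9 31]
S = H·P̄·Hᵀ + R = [128 -106; -106 102]
K = P̄·Hᵀ·S⁻¹ = [19/35 17/35; 353/910 -53/455]
x' − x̄ = [-16/35, -1836/455] = K·y
y = (KᵀK)⁻¹·Kᵀ·(x' − x̄) = [-8, 8]
z = y + H·x̄ = [-8, 8] + [6, -7] = [-2, 1]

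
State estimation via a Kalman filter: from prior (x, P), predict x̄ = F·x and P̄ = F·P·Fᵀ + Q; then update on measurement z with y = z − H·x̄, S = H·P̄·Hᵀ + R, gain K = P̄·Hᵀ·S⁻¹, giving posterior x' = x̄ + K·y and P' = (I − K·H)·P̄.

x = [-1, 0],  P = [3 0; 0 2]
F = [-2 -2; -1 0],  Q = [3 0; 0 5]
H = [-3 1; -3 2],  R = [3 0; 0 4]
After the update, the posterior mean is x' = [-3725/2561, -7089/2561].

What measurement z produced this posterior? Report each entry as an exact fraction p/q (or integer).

z = [3, -3]

x̄ = F·x = [2, 1]
P̄ = F·P·Fᵀ + Q = [23 6; 6 8]
S = H·P̄·Hᵀ + R = [182 169; 169 171]
K = P̄·Hᵀ·S⁻¹ = [-1140/2561 21/197; -1372/2561 102/197]
x' − x̄ = [-8847/2561, -9650/2561] = K·y
y = (KᵀK)⁻¹·Kᵀ·(x' − x̄) = [8, 1]
z = y + H·x̄ = [8, 1] + [-5, -4] = [3, -3]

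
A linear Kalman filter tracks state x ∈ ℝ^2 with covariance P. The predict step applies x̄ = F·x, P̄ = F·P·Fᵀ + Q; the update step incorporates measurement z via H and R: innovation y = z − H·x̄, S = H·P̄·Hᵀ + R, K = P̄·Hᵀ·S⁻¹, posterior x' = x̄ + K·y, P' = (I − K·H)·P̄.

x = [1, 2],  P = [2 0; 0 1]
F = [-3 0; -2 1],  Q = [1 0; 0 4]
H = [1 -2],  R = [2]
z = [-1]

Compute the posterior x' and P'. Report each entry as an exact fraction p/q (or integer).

x̄ = F·x = [-3, 0]
P̄ = F·P·Fᵀ + Q = [19 12; 12 13]
y = z − H·x̄ = [2]
S = H·P̄·Hᵀ + R = [25]
K = P̄·Hᵀ·S⁻¹ = [-1/5; -14/25]
x' = x̄ + K·y = [-17/5, -28/25]
P' = (I − K·H)·P̄ = [18 46/5; 46/5 129/25]

x' = [-17/5, -28/25]
P' = [18 46/5; 46/5 129/25]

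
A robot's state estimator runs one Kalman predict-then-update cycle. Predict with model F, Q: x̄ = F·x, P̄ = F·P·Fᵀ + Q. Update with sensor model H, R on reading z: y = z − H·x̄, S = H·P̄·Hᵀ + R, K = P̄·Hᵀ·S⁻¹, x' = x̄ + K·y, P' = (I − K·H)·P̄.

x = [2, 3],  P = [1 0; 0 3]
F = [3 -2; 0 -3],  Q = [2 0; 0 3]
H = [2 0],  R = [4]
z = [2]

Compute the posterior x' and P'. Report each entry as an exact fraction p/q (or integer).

x̄ = F·x = [0, -9]
P̄ = F·P·Fᵀ + Q = [23 18; 18 30]
y = z − H·x̄ = [2]
S = H·P̄·Hᵀ + R = [96]
K = P̄·Hᵀ·S⁻¹ = [23/48; 3/8]
x' = x̄ + K·y = [23/24, -33/4]
P' = (I − K·H)·P̄ = [23/24 3/4; 3/4 33/2]

x' = [23/24, -33/4]
P' = [23/24 3/4; 3/4 33/2]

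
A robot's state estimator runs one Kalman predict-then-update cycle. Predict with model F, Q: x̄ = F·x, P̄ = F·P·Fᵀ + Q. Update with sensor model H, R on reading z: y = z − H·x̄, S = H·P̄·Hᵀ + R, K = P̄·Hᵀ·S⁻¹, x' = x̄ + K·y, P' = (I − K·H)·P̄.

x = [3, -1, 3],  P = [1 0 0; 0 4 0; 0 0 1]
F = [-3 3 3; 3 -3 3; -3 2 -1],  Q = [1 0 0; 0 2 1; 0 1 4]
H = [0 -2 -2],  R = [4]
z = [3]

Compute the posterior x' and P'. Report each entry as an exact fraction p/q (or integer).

x̄ = F·x = [-3, 21, -14]
P̄ = F·P·Fᵀ + Q = [55 -36 30; -36 56 -35; 30 -35 30]
y = z − H·x̄ = [17]
S = H·P̄·Hᵀ + R = [68]
K = P̄·Hᵀ·S⁻¹ = [3/17; -21/34; 5/34]
x' = x̄ + K·y = [0, 21/2, -23/2]
P' = (I − K·H)·P̄ = [899/17 -486/17 480/17; -486/17 511/17 -490/17; 480/17 -490/17 485/17]

x' = [0, 21/2, -23/2]
P' = [899/17 -486/17 480/17; -486/17 511/17 -490/17; 480/17 -490/17 485/17]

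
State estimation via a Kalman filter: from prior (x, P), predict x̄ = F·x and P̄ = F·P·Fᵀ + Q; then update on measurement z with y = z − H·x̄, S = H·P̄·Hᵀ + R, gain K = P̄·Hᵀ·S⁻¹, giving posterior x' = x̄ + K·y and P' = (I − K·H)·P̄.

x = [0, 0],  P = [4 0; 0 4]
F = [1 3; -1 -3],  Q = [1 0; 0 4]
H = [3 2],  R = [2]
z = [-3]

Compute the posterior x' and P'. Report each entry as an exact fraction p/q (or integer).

x' = [-129/67, 96/67]
P' = [898/67 -1304/67; -1304/67 1924/67]

x̄ = F·x = [0, 0]
P̄ = F·P·Fᵀ + Q = [41 -40; -40 44]
y = z − H·x̄ = [-3]
S = H·P̄·Hᵀ + R = [67]
K = P̄·Hᵀ·S⁻¹ = [43/67; -32/67]
x' = x̄ + K·y = [-129/67, 96/67]
P' = (I − K·H)·P̄ = [898/67 -1304/67; -1304/67 1924/67]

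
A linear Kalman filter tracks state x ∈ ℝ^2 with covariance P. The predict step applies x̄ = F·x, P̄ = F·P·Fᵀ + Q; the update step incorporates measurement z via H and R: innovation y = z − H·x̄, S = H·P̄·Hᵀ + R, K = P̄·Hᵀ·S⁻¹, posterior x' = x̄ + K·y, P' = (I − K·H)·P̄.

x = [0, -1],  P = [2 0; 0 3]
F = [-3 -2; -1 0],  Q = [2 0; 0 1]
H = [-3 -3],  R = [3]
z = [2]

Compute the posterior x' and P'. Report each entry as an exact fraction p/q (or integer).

x' = [-10/71, -36/71]
P' = [106/71 -87/71; -87/71 183/142]

x̄ = F·x = [2, 0]
P̄ = F·P·Fᵀ + Q = [32 6; 6 3]
y = z − H·x̄ = [8]
S = H·P̄·Hᵀ + R = [426]
K = P̄·Hᵀ·S⁻¹ = [-19/71; -9/142]
x' = x̄ + K·y = [-10/71, -36/71]
P' = (I − K·H)·P̄ = [106/71 -87/71; -87/71 183/142]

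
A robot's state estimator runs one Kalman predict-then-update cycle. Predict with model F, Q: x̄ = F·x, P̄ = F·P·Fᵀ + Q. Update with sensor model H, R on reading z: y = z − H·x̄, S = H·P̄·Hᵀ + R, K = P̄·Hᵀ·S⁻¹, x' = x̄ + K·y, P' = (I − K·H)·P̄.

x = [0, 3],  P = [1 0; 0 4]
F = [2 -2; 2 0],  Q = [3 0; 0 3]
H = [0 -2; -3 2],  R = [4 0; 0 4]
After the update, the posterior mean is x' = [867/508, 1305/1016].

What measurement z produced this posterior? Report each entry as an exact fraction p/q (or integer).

x̄ = F·x = [-6, 0]
P̄ = F·P·Fᵀ + Q = [23 4; 4 7]
S = H·P̄·Hᵀ + R = [32 -4; -4 191]
K = P̄·Hᵀ·S⁻¹ = [-443/1524 -124/381; -1333/3048 1/762]
x' − x̄ = [3915/508, 1305/1016] = K·y
y = (KᵀK)⁻¹·Kᵀ·(x' − x̄) = [-3, -21]
z = y + H·x̄ = [-3, -21] + [0, 18] = [-3, -3]

z = [-3, -3]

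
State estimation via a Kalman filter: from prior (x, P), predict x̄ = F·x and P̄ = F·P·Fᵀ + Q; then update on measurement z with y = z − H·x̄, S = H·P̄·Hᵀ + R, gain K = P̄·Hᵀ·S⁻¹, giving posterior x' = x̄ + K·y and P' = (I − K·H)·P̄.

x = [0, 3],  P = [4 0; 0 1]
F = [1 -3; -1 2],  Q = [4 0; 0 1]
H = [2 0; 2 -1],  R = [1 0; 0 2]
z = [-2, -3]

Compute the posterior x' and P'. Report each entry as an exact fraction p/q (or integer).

x̄ = F·x = [-9, 6]
P̄ = F·P·Fᵀ + Q = [17 -10; -10 9]
y = z − H·x̄ = [16, 21]
S = H·P̄·Hᵀ + R = [69 88; 88 119]
K = P̄·Hᵀ·S⁻¹ = [174/467 44/467; 172/467 -241/467]
x' = x̄ + K·y = [-495/467, 493/467]
P' = (I − K·H)·P̄ = [87/467 86/467; 86/467 654/467]

x' = [-495/467, 493/467]
P' = [87/467 86/467; 86/467 654/467]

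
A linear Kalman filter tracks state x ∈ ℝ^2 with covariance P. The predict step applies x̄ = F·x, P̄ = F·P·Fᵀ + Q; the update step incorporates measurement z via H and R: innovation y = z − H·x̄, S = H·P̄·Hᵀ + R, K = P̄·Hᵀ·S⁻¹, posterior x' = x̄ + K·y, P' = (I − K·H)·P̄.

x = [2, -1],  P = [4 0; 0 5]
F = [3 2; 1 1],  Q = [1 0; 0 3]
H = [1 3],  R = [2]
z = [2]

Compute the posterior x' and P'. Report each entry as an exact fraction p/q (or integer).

x̄ = F·x = [4, 1]
P̄ = F·P·Fᵀ + Q = [57 22; 22 12]
y = z − H·x̄ = [-5]
S = H·P̄·Hᵀ + R = [299]
K = P̄·Hᵀ·S⁻¹ = [123/299; 58/299]
x' = x̄ + K·y = [581/299, 9/299]
P' = (I − K·H)·P̄ = [1914/299 -556/299; -556/299 224/299]

x' = [581/299, 9/299]
P' = [1914/299 -556/299; -556/299 224/299]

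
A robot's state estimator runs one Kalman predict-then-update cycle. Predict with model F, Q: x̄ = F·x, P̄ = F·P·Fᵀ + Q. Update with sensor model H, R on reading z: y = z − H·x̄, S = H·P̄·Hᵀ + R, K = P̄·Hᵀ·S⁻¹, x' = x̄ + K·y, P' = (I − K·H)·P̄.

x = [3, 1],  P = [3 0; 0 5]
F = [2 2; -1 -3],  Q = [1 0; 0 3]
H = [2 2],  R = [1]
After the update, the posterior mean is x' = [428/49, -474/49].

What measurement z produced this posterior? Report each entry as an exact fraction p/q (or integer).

z = [-2]

x̄ = F·x = [8, -6]
P̄ = F·P·Fᵀ + Q = [33 -36; -36 51]
S = H·P̄·Hᵀ + R = [49]
K = P̄·Hᵀ·S⁻¹ = [-6/49; 30/49]
x' − x̄ = [36/49, -180/49] = K·y
y = (KᵀK)⁻¹·Kᵀ·(x' − x̄) = [-6]
z = y + H·x̄ = [-6] + [4] = [-2]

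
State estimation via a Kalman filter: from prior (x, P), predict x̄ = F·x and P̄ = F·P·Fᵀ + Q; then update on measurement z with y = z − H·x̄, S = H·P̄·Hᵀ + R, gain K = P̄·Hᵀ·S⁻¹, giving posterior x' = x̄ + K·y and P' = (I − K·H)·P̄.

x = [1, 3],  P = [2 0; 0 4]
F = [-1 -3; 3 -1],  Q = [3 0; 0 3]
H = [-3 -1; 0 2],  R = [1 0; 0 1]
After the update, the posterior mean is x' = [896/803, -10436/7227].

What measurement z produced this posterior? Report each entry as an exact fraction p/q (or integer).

z = [-2, -3]

x̄ = F·x = [-10, 0]
P̄ = F·P·Fᵀ + Q = [41 6; 6 25]
S = H·P̄·Hᵀ + R = [431 -86; -86 101]
K = P̄·Hᵀ·S⁻¹ = [-1333/4015 -658/4015; -43/36135 17852/36135]
x' − x̄ = [8926/803, -10436/7227] = K·y
y = (KᵀK)⁻¹·Kᵀ·(x' − x̄) = [-32, -3]
z = y + H·x̄ = [-32, -3] + [30, 0] = [-2, -3]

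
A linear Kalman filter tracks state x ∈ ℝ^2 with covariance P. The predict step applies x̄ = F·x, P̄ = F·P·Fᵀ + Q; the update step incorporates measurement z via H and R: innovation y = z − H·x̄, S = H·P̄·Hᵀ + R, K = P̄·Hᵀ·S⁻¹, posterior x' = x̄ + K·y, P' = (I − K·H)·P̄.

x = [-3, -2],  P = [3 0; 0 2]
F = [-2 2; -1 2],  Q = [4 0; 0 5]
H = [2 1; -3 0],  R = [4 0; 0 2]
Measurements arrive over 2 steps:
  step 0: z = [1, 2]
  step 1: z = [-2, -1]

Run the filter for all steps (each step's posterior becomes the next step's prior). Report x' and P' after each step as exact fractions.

step 0: x̄ = F·x = [2, -1]
step 0: P̄ = F·P·Fᵀ + Q = [24 14; 14 16]
step 0: y = z − H·x̄ = [-2, 8]
step 0: S = H·P̄·Hᵀ + R = [172 -186; -186 218]
step 0: K = P̄·Hᵀ·S⁻¹ = [31/725 -213/725; 89/145 48/145]
step 0: x' = x̄ + K·y = [-316/725, 61/145]
step 0: P' = (I − K·H)·P̄ = [142/725 -32/145; -32/145 84/29]
step 1: x̄ = F·x = [1242/725, 926/725]
step 1: P̄ = F·P·Fᵀ + Q = [13148/725 9644/725; 9644/725 12807/725]
step 1: y = z − H·x̄ = [-972/145, 3001/725]
step 1: S = H·P̄·Hᵀ + R = [4275/29 -21564/145; -21564/145 119782/725]
step 1: K = P̄·Hᵀ·S⁻¹ = [11980/270471 -26094/90157; 499969/811413 28228/90157]
step 1: x' = x̄ + K·y = [19668/90157, -140394/90157]
step 1: P' = (I − K·H)·P̄ = [17396/90157 -56456/270471; -56456/270471 2338612/811413]

step 0: x' = [-316/725, 61/145], P' = [142/725 -32/145; -32/145 84/29]
step 1: x' = [19668/90157, -140394/90157], P' = [17396/90157 -56456/270471; -56456/270471 2338612/811413]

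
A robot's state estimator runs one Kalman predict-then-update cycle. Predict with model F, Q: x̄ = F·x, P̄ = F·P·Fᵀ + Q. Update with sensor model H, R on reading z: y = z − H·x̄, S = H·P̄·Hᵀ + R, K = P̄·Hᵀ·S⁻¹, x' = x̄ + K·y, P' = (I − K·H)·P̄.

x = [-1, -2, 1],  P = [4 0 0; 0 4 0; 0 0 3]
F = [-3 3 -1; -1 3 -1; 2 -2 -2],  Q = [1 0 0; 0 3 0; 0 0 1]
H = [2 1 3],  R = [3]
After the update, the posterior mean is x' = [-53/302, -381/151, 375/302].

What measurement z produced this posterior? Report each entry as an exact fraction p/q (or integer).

z = [1]

x̄ = F·x = [-4, -6, 0]
P̄ = F·P·Fᵀ + Q = [76 51 -42; 51 46 -26; -42 -26 45]
S = H·P̄·Hᵀ + R = [302]
K = P̄·Hᵀ·S⁻¹ = [77/302; 35/151; 25/302]
x' − x̄ = [1155/302, 525/151, 375/302] = K·y
y = (KᵀK)⁻¹·Kᵀ·(x' − x̄) = [15]
z = y + H·x̄ = [15] + [-14] = [1]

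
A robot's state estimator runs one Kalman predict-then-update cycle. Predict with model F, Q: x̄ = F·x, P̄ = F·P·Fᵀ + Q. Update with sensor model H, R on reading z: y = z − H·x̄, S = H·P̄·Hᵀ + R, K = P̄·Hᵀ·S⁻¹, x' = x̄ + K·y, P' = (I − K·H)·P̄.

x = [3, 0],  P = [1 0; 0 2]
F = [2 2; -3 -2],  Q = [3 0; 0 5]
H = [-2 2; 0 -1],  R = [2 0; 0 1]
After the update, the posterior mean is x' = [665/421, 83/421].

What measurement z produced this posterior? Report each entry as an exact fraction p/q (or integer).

z = [-3, -1]

x̄ = F·x = [6, -9]
P̄ = F·P·Fᵀ + Q = [15 -14; -14 22]
S = H·P̄·Hᵀ + R = [262 -72; -72 23]
K = P̄·Hᵀ·S⁻¹ = [-163/421 -254/421; 36/421 -290/421]
x' − x̄ = [-1861/421, 3872/421] = K·y
y = (KᵀK)⁻¹·Kᵀ·(x' − x̄) = [27, -10]
z = y + H·x̄ = [27, -10] + [-30, 9] = [-3, -1]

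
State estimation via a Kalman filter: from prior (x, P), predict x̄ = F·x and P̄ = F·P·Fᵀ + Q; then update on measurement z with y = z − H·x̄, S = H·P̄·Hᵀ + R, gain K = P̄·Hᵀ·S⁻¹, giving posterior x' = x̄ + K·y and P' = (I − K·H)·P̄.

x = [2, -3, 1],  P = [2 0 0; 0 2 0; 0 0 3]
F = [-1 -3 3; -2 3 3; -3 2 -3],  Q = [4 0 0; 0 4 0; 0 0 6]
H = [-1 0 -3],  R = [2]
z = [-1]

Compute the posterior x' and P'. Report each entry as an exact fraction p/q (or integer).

x' = [1066/193, -1858/193, -303/193]
P' = [8691/193 2605/193 -2913/193; 2605/193 10993/193 -867/193; -2913/193 -867/193 1019/193]

x̄ = F·x = [10, -10, -15]
P̄ = F·P·Fᵀ + Q = [51 13 -33; 13 57 -3; -33 -3 59]
y = z − H·x̄ = [-36]
S = H·P̄·Hᵀ + R = [386]
K = P̄·Hᵀ·S⁻¹ = [24/193; -2/193; -72/193]
x' = x̄ + K·y = [1066/193, -1858/193, -303/193]
P' = (I − K·H)·P̄ = [8691/193 2605/193 -2913/193; 2605/193 10993/193 -867/193; -2913/193 -867/193 1019/193]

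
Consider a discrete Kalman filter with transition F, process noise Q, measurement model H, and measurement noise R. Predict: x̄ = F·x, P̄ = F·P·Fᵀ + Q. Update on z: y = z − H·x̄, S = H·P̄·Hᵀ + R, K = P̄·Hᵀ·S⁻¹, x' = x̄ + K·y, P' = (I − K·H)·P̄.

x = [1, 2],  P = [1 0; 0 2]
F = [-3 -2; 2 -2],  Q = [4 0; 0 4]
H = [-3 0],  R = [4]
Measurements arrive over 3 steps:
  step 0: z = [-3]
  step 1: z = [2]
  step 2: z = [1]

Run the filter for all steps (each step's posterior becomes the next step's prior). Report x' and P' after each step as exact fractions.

step 0: x' = [161/193, -242/193], P' = [84/193 8/193; 8/193 3052/193]
step 1: x' = [-20747/31315, 22612/6263], P' = [13832/31315 2344/6263; 2344/6263 109772/6263]
step 2: x' = [-1051625/2924714, -6610184/1462357], P' = [646457/1462357 533972/1462357; 533972/1462357 24632148/1462357]

step 0: x̄ = F·x = [-7, -2]
step 0: P̄ = F·P·Fᵀ + Q = [21 2; 2 16]
step 0: y = z − H·x̄ = [-24]
step 0: S = H·P̄·Hᵀ + R = [193]
step 0: K = P̄·Hᵀ·S⁻¹ = [-63/193; -6/193]
step 0: x' = x̄ + K·y = [161/193, -242/193]
step 0: P' = (I − K·H)·P̄ = [84/193 8/193; 8/193 3052/193]
step 1: x̄ = F·x = [1/193, 806/193]
step 1: P̄ = F·P·Fᵀ + Q = [13832/193 11720/193; 11720/193 13252/193]
step 1: y = z − H·x̄ = [389/193]
step 1: S = H·P̄·Hᵀ + R = [125260/193]
step 1: K = P̄·Hᵀ·S⁻¹ = [-10374/31315; -1758/6263]
step 1: x' = x̄ + K·y = [-20747/31315, 22612/6263]
step 1: P' = (I − K·H)·P̄ = [13832/31315 2344/6263; 2344/6263 109772/6263]
step 2: x̄ = F·x = [-163879/31315, -267614/31315]
step 2: P̄ = F·P·Fᵀ + Q = [2585828/31315 2135888/31315; 2135888/31315 2282268/31315]
step 2: y = z − H·x̄ = [-460322/31315]
step 2: S = H·P̄·Hᵀ + R = [23397712/31315]
step 2: K = P̄·Hᵀ·S⁻¹ = [-1939371/5849428; -400479/1462357]
step 2: x' = x̄ + K·y = [-1051625/2924714, -6610184/1462357]
step 2: P' = (I − K·H)·P̄ = [646457/1462357 533972/1462357; 533972/1462357 24632148/1462357]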